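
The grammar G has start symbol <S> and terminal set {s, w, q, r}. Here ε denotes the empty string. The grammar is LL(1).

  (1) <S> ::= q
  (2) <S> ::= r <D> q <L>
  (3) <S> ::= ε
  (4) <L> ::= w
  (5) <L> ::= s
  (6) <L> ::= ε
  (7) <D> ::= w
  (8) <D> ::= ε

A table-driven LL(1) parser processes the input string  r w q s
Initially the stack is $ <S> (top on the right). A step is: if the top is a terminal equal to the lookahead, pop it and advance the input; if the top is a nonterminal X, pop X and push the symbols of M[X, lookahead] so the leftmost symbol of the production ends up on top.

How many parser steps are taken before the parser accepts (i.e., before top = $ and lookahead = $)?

7

step 1: stack=$ <S>  input=r w q s $  — expand <S> ::= r <D> q <L>
step 2: stack=$ <L> q <D> r  input=r w q s $  — match r
step 3: stack=$ <L> q <D>  input=w q s $  — expand <D> ::= w
step 4: stack=$ <L> q w  input=w q s $  — match w
step 5: stack=$ <L> q  input=q s $  — match q
step 6: stack=$ <L>  input=s $  — expand <L> ::= s
step 7: stack=$ s  input=s $  — match s
Accept reached after 7 steps.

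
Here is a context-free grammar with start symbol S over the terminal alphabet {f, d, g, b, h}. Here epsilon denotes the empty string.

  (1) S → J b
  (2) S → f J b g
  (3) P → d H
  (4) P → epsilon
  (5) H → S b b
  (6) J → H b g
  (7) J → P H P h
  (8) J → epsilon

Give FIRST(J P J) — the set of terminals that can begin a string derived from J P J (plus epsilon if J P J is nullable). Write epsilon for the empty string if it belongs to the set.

{epsilon, b, d, f}

FIRST(P) = {epsilon, d}
FIRST(S) = {b, d, f}  (via J b)
FIRST(H) = {b, d, f}  (via S b b)
FIRST(J) = {epsilon, b, d, f}  (via H b g, P H P h)
FIRST(J P J): take FIRST of each symbol in turn, carrying on past any symbol whose FIRST contains epsilon; result {epsilon, b, d, f}.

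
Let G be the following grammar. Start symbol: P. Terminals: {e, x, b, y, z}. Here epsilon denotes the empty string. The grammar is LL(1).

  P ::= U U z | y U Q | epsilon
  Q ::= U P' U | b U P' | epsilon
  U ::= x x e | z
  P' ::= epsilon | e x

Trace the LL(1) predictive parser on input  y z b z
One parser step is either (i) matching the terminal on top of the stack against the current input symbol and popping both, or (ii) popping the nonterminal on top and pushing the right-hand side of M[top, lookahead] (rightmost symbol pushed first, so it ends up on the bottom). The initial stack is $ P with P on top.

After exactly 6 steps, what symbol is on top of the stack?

step 1: stack=$ P  input=y z b z $  — expand P ::= y U Q
step 2: stack=$ Q U y  input=y z b z $  — match y
step 3: stack=$ Q U  input=z b z $  — expand U ::= z
step 4: stack=$ Q z  input=z b z $  — match z
step 5: stack=$ Q  input=b z $  — expand Q ::= b U P'
step 6: stack=$ P' U b  input=b z $  — match b
Stack after step 6: $ P' U (top = U).

U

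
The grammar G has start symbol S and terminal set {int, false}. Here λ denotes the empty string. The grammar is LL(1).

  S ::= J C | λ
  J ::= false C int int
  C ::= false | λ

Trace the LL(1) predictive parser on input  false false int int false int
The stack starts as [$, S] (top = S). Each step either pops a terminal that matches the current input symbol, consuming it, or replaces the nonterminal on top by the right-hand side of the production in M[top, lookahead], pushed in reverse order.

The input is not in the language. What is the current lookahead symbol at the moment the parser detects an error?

      Stack                Input                            Action
   1  $ S                  false false int int false int $  expand S ::= J C
   2  $ C J                false false int int false int $  expand J ::= false C int int
   3  $ C int int C false  false false int int false int $  match false
   4  $ C int int C        false int int false int $        expand C ::= false
   5  $ C int int false    false int int false int $        match false
   6  $ C int int          int int false int $              match int
   7  $ C int              int false int $                  match int
   8  $ C                  false int $                      expand C ::= false
   9  $ false              false int $                      match false
  10  $                    int $                            error: stack empty but input remains

int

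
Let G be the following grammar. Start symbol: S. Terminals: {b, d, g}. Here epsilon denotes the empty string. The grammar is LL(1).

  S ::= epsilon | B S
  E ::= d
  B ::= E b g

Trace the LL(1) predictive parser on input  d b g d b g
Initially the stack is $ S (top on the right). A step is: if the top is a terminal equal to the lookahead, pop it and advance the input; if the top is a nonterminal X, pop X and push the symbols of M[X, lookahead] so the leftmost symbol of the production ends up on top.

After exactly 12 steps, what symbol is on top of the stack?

S

step 1: stack=$ S  input=d b g d b g $  — expand S ::= B S
step 2: stack=$ S B  input=d b g d b g $  — expand B ::= E b g
step 3: stack=$ S g b E  input=d b g d b g $  — expand E ::= d
step 4: stack=$ S g b d  input=d b g d b g $  — match d
step 5: stack=$ S g b  input=b g d b g $  — match b
step 6: stack=$ S g  input=g d b g $  — match g
step 7: stack=$ S  input=d b g $  — expand S ::= B S
step 8: stack=$ S B  input=d b g $  — expand B ::= E b g
step 9: stack=$ S g b E  input=d b g $  — expand E ::= d
step 10: stack=$ S g b d  input=d b g $  — match d
step 11: stack=$ S g b  input=b g $  — match b
step 12: stack=$ S g  input=g $  — match g
Stack after step 12: $ S (top = S).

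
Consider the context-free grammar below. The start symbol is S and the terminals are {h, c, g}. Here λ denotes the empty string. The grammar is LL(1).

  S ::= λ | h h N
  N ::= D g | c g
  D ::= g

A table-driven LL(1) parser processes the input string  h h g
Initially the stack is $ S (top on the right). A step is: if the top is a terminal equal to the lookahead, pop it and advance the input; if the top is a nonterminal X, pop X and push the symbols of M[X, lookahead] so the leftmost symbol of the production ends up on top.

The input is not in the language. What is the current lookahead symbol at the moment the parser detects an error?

     Stack    Input    Action
  1  $ S      h h g $  expand S ::= h h N
  2  $ N h h  h h g $  match h
  3  $ N h    h g $    match h
  4  $ N      g $      expand N ::= D g
  5  $ g D    g $      expand D ::= g
  6  $ g g    g $      match g
  7  $ g      $        error: top is terminal g but lookahead is $

$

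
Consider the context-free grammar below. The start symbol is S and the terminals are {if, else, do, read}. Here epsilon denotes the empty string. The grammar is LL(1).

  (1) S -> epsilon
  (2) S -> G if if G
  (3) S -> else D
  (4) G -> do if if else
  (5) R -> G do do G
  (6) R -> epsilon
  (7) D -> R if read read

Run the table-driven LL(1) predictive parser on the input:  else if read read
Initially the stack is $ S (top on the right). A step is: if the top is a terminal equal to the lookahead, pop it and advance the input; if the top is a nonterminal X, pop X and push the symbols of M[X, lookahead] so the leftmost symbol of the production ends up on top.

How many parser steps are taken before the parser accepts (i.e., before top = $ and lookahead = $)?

7

step 1: stack=$ S  input=else if read read $  — expand S -> else D
step 2: stack=$ D else  input=else if read read $  — match else
step 3: stack=$ D  input=if read read $  — expand D -> R if read read
step 4: stack=$ read read if R  input=if read read $  — expand R -> epsilon
step 5: stack=$ read read if  input=if read read $  — match if
step 6: stack=$ read read  input=read read $  — match read
step 7: stack=$ read  input=read $  — match read
Accept reached after 7 steps.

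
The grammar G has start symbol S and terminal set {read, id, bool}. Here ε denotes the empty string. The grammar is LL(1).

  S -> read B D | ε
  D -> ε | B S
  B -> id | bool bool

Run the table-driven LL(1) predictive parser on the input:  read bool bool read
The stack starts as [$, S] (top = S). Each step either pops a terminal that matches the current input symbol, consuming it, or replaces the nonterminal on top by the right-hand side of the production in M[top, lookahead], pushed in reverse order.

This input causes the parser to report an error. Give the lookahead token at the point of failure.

read

step 1: stack=$ S  input=read bool bool read $  — expand S -> read B D
step 2: stack=$ D B read  input=read bool bool read $  — match read
step 3: stack=$ D B  input=bool bool read $  — expand B -> bool bool
step 4: stack=$ D bool bool  input=bool bool read $  — match bool
step 5: stack=$ D bool  input=bool read $  — match bool
step 6: stack=$ D  input=read $  — error: M[D, read] is empty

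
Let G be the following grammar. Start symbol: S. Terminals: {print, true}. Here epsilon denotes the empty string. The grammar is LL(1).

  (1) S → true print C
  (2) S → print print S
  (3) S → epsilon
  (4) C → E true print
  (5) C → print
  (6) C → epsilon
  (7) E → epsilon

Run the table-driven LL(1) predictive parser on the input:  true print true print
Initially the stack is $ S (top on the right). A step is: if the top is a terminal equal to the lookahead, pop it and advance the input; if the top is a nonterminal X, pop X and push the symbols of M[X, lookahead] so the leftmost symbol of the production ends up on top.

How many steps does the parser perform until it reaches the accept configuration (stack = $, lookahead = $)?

     Stack           Input                    Action
  1  $ S             true print true print $  expand S → true print C
  2  $ C print true  true print true print $  match true
  3  $ C print       print true print $       match print
  4  $ C             true print $             expand C → E true print
  5  $ print true E  true print $             expand E → epsilon
  6  $ print true    true print $             match true
  7  $ print         print $                  match print
Accept reached after 7 steps.

7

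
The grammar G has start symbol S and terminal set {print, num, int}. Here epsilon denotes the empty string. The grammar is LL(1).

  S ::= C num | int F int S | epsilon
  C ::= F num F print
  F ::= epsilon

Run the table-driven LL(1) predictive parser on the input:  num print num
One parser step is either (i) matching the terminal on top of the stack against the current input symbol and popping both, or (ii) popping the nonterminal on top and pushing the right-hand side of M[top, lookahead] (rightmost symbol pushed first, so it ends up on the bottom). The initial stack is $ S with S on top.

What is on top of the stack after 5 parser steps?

print

     Stack                Input            Action
  1  $ S                  num print num $  expand S ::= C num
  2  $ num C              num print num $  expand C ::= F num F print
  3  $ num print F num F  num print num $  expand F ::= epsilon
  4  $ num print F num    num print num $  match num
  5  $ num print F        print num $      expand F ::= epsilon
Stack after step 5: $ num print (top = print).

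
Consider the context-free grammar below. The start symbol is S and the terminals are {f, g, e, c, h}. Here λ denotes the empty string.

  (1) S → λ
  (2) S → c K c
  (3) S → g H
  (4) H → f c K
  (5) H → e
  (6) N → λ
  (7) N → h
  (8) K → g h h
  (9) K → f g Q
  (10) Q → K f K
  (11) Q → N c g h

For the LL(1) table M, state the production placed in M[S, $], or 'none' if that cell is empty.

S → λ

FIRST(S): from S→λ we get {λ}; from S→c K c we get {c}; from S→g H we get {g}. So FIRST(S) = {λ, c, g}.
FIRST(H): from H→f c K we get {f}; from H→e we get {e}. So FIRST(H) = {e, f}.
FIRST(N): from N→λ we get {λ}; from N→h we get {h}. So FIRST(N) = {λ, h}.
FIRST(K): from K→g h h we get {g}; from K→f g Q we get {f}. So FIRST(K) = {f, g}.
FIRST(Q): from Q→K f K we get {f, g}; from Q→N c g h we get {c, h}. So FIRST(Q) = {c, f, g, h}.
FOLLOW(S) includes $ since S is the start symbol.
FOLLOW(S): S appears on no right-hand side. Thus FOLLOW(S) = {$}.
For S → λ: FIRST(λ) = {λ}, so it goes in M[S, t] for t ∈ {}; since λ ∈ FIRST, also for every t ∈ FOLLOW(S) = {$}.
For S → c K c: FIRST(c K c) = {c}, so it goes in M[S, t] for t ∈ {c}.
For S → g H: FIRST(g H) = {g}, so it goes in M[S, t] for t ∈ {g}.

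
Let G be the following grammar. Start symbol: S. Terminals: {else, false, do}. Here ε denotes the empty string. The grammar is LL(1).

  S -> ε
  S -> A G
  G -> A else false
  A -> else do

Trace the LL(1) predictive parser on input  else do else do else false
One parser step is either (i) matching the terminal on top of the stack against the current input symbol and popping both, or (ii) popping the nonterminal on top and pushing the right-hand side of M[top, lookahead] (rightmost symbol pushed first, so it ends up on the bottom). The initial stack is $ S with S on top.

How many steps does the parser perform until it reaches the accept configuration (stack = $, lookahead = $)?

step 1: stack=$ S  input=else do else do else false $  — expand S -> A G
step 2: stack=$ G A  input=else do else do else false $  — expand A -> else do
step 3: stack=$ G do else  input=else do else do else false $  — match else
step 4: stack=$ G do  input=do else do else false $  — match do
step 5: stack=$ G  input=else do else false $  — expand G -> A else false
step 6: stack=$ false else A  input=else do else false $  — expand A -> else do
step 7: stack=$ false else do else  input=else do else false $  — match else
step 8: stack=$ false else do  input=do else false $  — match do
step 9: stack=$ false else  input=else false $  — match else
step 10: stack=$ false  input=false $  — match false
Accept reached after 10 steps.

10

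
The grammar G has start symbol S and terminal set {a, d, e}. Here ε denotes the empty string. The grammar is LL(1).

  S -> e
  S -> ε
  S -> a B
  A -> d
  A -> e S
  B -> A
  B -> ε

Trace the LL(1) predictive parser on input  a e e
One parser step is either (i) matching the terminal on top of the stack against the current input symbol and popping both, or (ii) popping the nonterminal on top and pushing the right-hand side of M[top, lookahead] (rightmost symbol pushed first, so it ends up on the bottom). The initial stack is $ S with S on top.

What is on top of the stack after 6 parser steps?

step 1: stack=$ S  input=a e e $  — expand S -> a B
step 2: stack=$ B a  input=a e e $  — match a
step 3: stack=$ B  input=e e $  — expand B -> A
step 4: stack=$ A  input=e e $  — expand A -> e S
step 5: stack=$ S e  input=e e $  — match e
step 6: stack=$ S  input=e $  — expand S -> e
Stack after step 6: $ e (top = e).

e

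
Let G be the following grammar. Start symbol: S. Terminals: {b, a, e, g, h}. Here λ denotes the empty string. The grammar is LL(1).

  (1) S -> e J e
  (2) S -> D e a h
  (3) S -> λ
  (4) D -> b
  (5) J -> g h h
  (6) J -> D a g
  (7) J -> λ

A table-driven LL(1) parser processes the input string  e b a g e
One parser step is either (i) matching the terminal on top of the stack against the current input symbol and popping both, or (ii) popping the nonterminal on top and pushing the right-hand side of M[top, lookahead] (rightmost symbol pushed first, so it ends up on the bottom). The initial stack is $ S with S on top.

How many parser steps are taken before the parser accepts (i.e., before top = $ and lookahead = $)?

     Stack      Input        Action
  1  $ S        e b a g e $  expand S -> e J e
  2  $ e J e    e b a g e $  match e
  3  $ e J      b a g e $    expand J -> D a g
  4  $ e g a D  b a g e $    expand D -> b
  5  $ e g a b  b a g e $    match b
  6  $ e g a    a g e $      match a
  7  $ e g      g e $        match g
  8  $ e        e $          match e
Accept reached after 8 steps.

8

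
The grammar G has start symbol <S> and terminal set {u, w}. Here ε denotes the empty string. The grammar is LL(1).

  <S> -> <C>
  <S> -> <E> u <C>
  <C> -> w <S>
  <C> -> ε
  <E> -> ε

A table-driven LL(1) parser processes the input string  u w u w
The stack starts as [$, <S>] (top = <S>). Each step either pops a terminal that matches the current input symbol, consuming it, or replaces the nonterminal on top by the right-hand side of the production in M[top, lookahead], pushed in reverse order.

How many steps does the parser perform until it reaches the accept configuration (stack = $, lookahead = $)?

step 1: stack=$ <S>  input=u w u w $  — expand <S> -> <E> u <C>
step 2: stack=$ <C> u <E>  input=u w u w $  — expand <E> -> ε
step 3: stack=$ <C> u  input=u w u w $  — match u
step 4: stack=$ <C>  input=w u w $  — expand <C> -> w <S>
step 5: stack=$ <S> w  input=w u w $  — match w
step 6: stack=$ <S>  input=u w $  — expand <S> -> <E> u <C>
step 7: stack=$ <C> u <E>  input=u w $  — expand <E> -> ε
step 8: stack=$ <C> u  input=u w $  — match u
step 9: stack=$ <C>  input=w $  — expand <C> -> w <S>
step 10: stack=$ <S> w  input=w $  — match w
step 11: stack=$ <S>  input=$  — expand <S> -> <C>
step 12: stack=$ <C>  input=$  — expand <C> -> ε
Accept reached after 12 steps.

12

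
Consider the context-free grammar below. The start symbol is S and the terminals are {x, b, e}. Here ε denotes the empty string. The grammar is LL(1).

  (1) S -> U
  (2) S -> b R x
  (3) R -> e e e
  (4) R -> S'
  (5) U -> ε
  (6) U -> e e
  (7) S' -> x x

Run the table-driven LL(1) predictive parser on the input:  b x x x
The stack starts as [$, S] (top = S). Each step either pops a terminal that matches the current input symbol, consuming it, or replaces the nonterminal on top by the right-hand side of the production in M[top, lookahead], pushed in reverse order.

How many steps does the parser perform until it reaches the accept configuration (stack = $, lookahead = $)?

7

step 1: stack=$ S  input=b x x x $  — expand S -> b R x
step 2: stack=$ x R b  input=b x x x $  — match b
step 3: stack=$ x R  input=x x x $  — expand R -> S'
step 4: stack=$ x S'  input=x x x $  — expand S' -> x x
step 5: stack=$ x x x  input=x x x $  — match x
step 6: stack=$ x x  input=x x $  — match x
step 7: stack=$ x  input=x $  — match x
Accept reached after 7 steps.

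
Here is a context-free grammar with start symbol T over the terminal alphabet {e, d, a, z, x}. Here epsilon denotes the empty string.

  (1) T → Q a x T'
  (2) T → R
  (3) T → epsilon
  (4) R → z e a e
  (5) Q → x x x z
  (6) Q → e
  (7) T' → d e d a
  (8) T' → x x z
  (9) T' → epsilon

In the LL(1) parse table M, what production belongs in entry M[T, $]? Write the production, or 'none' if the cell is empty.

FIRST(R) = {z}
FIRST(Q) = {e, x}
FIRST(T') = {epsilon, d, x}
FIRST(T) = {epsilon, e, x, z}  (via Q a x T', R)
FOLLOW(T) includes $ since T is the start symbol.
FOLLOW(T): T appears on no right-hand side. Thus FOLLOW(T) = {$}.
For T → Q a x T': FIRST(Q a x T') = {e, x}, so it goes in M[T, t] for t ∈ {e, x}.
For T → R: FIRST(R) = {z}, so it goes in M[T, t] for t ∈ {z}.
For T → epsilon: FIRST(epsilon) = {epsilon}, so it goes in M[T, t] for t ∈ {}; since epsilon ∈ FIRST, also for every t ∈ FOLLOW(T) = {$}.

T → epsilon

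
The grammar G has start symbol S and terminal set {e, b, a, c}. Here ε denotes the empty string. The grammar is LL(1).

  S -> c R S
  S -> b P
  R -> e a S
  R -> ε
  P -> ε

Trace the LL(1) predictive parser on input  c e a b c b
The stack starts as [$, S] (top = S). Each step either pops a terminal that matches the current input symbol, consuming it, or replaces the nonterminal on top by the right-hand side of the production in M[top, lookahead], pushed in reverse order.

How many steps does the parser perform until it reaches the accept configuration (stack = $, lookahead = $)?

14

step 1: stack=$ S  input=c e a b c b $  — expand S -> c R S
step 2: stack=$ S R c  input=c e a b c b $  — match c
step 3: stack=$ S R  input=e a b c b $  — expand R -> e a S
step 4: stack=$ S S a e  input=e a b c b $  — match e
step 5: stack=$ S S a  input=a b c b $  — match a
step 6: stack=$ S S  input=b c b $  — expand S -> b P
step 7: stack=$ S P b  input=b c b $  — match b
step 8: stack=$ S P  input=c b $  — expand P -> ε
step 9: stack=$ S  input=c b $  — expand S -> c R S
step 10: stack=$ S R c  input=c b $  — match c
step 11: stack=$ S R  input=b $  — expand R -> ε
step 12: stack=$ S  input=b $  — expand S -> b P
step 13: stack=$ P b  input=b $  — match b
step 14: stack=$ P  input=$  — expand P -> ε
Accept reached after 14 steps.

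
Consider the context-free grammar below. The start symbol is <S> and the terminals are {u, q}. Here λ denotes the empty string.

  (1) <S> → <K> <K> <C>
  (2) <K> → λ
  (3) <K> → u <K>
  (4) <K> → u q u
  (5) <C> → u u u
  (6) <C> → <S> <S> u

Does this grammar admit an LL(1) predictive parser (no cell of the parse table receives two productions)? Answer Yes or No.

No

FIRST(<S>) = {u}
FIRST(<K>) = {λ, u}
FIRST(<C>) = {u}
FOLLOW(<S>) = {$, u}
FOLLOW(<K>) = {u}
FOLLOW(<C>) = {$, u}
Cell M[<C>, u] receives both <C> → u u u and <C> → <S> <S> u — the grammar is not LL(1).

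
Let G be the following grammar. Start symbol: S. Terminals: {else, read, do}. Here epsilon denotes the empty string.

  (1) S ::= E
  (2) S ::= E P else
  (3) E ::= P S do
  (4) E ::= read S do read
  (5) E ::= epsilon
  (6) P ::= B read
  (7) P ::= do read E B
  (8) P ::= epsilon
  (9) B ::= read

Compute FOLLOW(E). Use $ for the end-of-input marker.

{$, do, else, read}

FIRST(B): from B::=read we get {read}. So FIRST(B) = {read}.
FIRST(P): from P::=B read we get {read}; from P::=do read E B we get {do}; from P::=epsilon we get {epsilon}. So FIRST(P) = {epsilon, do, read}.
FIRST(S): from S::=E we get {epsilon, do, else, read}; from S::=E P else we get {do, else, read}. So FIRST(S) = {epsilon, do, else, read}.
FIRST(E): from E::=P S do we get {do, else, read}; from E::=read S do read we get {read}; from E::=epsilon we get {epsilon}. So FIRST(E) = {epsilon, do, else, read}.
FOLLOW(S) includes $ since S is the start symbol.
FOLLOW(S): in E::=P S do, S is followed by do with FIRST {do}; in E::=read S do read, S is followed by do read with FIRST {do}. Thus FOLLOW(S) = {$, do}.
FOLLOW(E): in S::=E, the suffix after E is empty, so FOLLOW(E) ⊇ FOLLOW(S) = {$, do}; in S::=E P else, E is followed by P else with FIRST {do, else, read}; in P::=do read E B, E is followed by B with FIRST {read}. Thus FOLLOW(E) = {$, do, else, read}.
FOLLOW(P): in S::=E P else, P is followed by else with FIRST {else}; in E::=P S do, P is followed by S do with FIRST {do, else, read}. Thus FOLLOW(P) = {do, else, read}.
FOLLOW(B): in P::=B read, B is followed by read with FIRST {read}; in P::=do read E B, the suffix after B is empty, so FOLLOW(B) ⊇ FOLLOW(P) = {do, else, read}. Thus FOLLOW(B) = {do, else, read}.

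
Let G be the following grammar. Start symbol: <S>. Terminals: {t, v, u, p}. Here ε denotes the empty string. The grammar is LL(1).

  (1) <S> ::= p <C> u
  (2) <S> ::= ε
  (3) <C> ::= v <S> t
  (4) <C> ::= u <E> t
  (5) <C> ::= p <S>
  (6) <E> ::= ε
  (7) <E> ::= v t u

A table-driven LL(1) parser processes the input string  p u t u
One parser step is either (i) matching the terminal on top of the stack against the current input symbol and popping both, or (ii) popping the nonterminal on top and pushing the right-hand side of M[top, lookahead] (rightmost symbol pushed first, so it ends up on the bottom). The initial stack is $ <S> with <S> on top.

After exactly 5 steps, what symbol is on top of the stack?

     Stack        Input      Action
  1  $ <S>        p u t u $  expand <S> ::= p <C> u
  2  $ u <C> p    p u t u $  match p
  3  $ u <C>      u t u $    expand <C> ::= u <E> t
  4  $ u t <E> u  u t u $    match u
  5  $ u t <E>    t u $      expand <E> ::= ε
Stack after step 5: $ u t (top = t).

t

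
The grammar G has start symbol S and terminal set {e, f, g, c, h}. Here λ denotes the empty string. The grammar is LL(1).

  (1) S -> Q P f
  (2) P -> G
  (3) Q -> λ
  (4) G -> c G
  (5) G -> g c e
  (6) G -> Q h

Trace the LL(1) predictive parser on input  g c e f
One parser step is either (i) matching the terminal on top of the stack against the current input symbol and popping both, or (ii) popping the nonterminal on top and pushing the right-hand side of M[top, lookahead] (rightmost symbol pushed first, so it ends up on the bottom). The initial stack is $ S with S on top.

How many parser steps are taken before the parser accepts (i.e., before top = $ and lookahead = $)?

step 1: stack=$ S  input=g c e f $  — expand S -> Q P f
step 2: stack=$ f P Q  input=g c e f $  — expand Q -> λ
step 3: stack=$ f P  input=g c e f $  — expand P -> G
step 4: stack=$ f G  input=g c e f $  — expand G -> g c e
step 5: stack=$ f e c g  input=g c e f $  — match g
step 6: stack=$ f e c  input=c e f $  — match c
step 7: stack=$ f e  input=e f $  — match e
step 8: stack=$ f  input=f $  — match f
Accept reached after 8 steps.

8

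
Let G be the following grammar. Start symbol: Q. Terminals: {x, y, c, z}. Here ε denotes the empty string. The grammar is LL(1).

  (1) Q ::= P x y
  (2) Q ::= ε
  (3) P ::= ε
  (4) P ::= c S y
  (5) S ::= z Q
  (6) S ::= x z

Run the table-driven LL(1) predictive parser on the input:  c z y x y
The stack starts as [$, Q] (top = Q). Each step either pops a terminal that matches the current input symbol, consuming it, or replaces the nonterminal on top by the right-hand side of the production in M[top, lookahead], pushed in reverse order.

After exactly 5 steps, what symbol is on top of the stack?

Q

step 1: stack=$ Q  input=c z y x y $  — expand Q ::= P x y
step 2: stack=$ y x P  input=c z y x y $  — expand P ::= c S y
step 3: stack=$ y x y S c  input=c z y x y $  — match c
step 4: stack=$ y x y S  input=z y x y $  — expand S ::= z Q
step 5: stack=$ y x y Q z  input=z y x y $  — match z
Stack after step 5: $ y x y Q (top = Q).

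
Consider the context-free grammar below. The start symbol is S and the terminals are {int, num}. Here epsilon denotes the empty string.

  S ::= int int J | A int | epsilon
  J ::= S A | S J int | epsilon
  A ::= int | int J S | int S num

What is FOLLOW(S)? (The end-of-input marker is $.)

{$, int, num}

FIRST(A): from A::=int we get {int}; from A::=int J S we get {int}; from A::=int S num we get {int}. So FIRST(A) = {int}.
FIRST(S): from S::=int int J we get {int}; from S::=A int we get {int}; from S::=epsilon we get {epsilon}. So FIRST(S) = {epsilon, int}.
FIRST(J): from J::=S A we get {int}; from J::=S J int we get {int}; from J::=epsilon we get {epsilon}. So FIRST(J) = {epsilon, int}.
FOLLOW(S) includes $ since S is the start symbol.
FOLLOW(S): in J::=S A, S is followed by A with FIRST {int}; in J::=S J int, S is followed by J int with FIRST {int}; in A::=int J S, the suffix after S is empty, so FOLLOW(S) ⊇ FOLLOW(A) = {$, int, num}; in A::=int S num, S is followed by num with FIRST {num}. Thus FOLLOW(S) = {$, int, num}.
FOLLOW(J): in S::=int int J, the suffix after J is empty, so FOLLOW(J) ⊇ FOLLOW(S) = {$, int, num}; in J::=S J int, J is followed by int with FIRST {int}; in A::=int J S, J is followed by S with FIRST {epsilon, int}; in A::=int J S, the suffix after J is nullable, so FOLLOW(J) ⊇ FOLLOW(A) = {$, int, num}. Thus FOLLOW(J) = {$, int, num}.
FOLLOW(A): in S::=A int, A is followed by int with FIRST {int}; in J::=S A, the suffix after A is empty, so FOLLOW(A) ⊇ FOLLOW(J) = {$, int, num}. Thus FOLLOW(A) = {$, int, num}.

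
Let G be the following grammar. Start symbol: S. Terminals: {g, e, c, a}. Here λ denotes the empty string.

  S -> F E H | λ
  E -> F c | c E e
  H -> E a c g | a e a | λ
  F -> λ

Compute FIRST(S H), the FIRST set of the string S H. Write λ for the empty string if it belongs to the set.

{λ, a, c}

FIRST(F): from F->λ we get {λ}. So FIRST(F) = {λ}.
FIRST(E): from E->F c we get {c}; from E->c E e we get {c}. So FIRST(E) = {c}.
FIRST(S): from S->F E H we get {c}; from S->λ we get {λ}. So FIRST(S) = {λ, c}.
FIRST(H): from H->E a c g we get {c}; from H->a e a we get {a}; from H->λ we get {λ}. So FIRST(H) = {λ, a, c}.
FIRST(S H): take FIRST of each symbol in turn, carrying on past any symbol whose FIRST contains λ; result {λ, a, c}.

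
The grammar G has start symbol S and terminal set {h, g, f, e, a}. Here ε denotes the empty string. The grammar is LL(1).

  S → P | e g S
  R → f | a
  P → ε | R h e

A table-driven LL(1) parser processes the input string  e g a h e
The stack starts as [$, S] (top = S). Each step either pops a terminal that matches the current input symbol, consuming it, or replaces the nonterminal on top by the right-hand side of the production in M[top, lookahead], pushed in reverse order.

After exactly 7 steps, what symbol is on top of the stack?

h

     Stack    Input        Action
  1  $ S      e g a h e $  expand S → e g S
  2  $ S g e  e g a h e $  match e
  3  $ S g    g a h e $    match g
  4  $ S      a h e $      expand S → P
  5  $ P      a h e $      expand P → R h e
  6  $ e h R  a h e $      expand R → a
  7  $ e h a  a h e $      match a
Stack after step 7: $ e h (top = h).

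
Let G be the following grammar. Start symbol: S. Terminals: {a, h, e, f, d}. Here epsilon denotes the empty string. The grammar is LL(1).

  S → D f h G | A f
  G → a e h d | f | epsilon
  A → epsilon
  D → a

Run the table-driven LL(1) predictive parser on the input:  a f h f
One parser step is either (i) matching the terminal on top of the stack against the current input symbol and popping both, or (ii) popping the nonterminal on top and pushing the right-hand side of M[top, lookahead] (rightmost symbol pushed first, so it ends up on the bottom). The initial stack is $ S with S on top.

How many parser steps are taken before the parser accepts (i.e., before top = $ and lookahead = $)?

step 1: stack=$ S  input=a f h f $  — expand S → D f h G
step 2: stack=$ G h f D  input=a f h f $  — expand D → a
step 3: stack=$ G h f a  input=a f h f $  — match a
step 4: stack=$ G h f  input=f h f $  — match f
step 5: stack=$ G h  input=h f $  — match h
step 6: stack=$ G  input=f $  — expand G → f
step 7: stack=$ f  input=f $  — match f
Accept reached after 7 steps.

7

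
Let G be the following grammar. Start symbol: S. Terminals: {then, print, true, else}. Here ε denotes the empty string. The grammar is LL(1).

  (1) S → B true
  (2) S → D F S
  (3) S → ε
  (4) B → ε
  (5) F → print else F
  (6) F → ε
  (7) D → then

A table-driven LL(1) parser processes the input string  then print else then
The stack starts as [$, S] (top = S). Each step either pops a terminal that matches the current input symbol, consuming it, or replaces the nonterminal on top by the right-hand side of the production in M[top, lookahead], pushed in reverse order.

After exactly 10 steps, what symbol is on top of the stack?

F

      Stack             Input                   Action
   1  $ S               then print else then $  expand S → D F S
   2  $ S F D           then print else then $  expand D → then
   3  $ S F then        then print else then $  match then
   4  $ S F             print else then $       expand F → print else F
   5  $ S F else print  print else then $       match print
   6  $ S F else        else then $             match else
   7  $ S F             then $                  expand F → ε
   8  $ S               then $                  expand S → D F S
   9  $ S F D           then $                  expand D → then
  10  $ S F then        then $                  match then
Stack after step 10: $ S F (top = F).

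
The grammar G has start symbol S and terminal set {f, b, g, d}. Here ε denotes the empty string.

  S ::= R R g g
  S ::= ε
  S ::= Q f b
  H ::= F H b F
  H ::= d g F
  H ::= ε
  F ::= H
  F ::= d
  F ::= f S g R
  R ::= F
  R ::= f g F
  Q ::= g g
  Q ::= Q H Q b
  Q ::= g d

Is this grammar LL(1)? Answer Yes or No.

FIRST(S) = {ε, b, d, f, g}
FIRST(H) = {ε, b, d, f}
FIRST(F) = {ε, b, d, f}
FIRST(R) = {ε, b, d, f}
FIRST(Q) = {g}
FOLLOW(S) = {$, g}
FOLLOW(H) = {b, d, f, g}
FOLLOW(F) = {b, d, f, g}
FOLLOW(R) = {b, d, f, g}
FOLLOW(Q) = {b, d, f, g}
Cell M[F, d] receives both F ::= H and F ::= d — the grammar is not LL(1).

No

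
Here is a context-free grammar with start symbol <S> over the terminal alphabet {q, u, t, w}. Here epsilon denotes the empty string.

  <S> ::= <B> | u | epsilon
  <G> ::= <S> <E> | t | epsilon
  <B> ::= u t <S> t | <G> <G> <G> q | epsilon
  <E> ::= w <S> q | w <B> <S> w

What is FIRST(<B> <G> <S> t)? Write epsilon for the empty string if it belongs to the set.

FIRST(<E>) = {w}
FIRST(<S>) = {epsilon, q, t, u, w}  (via <B>)
FIRST(<G>) = {epsilon, q, t, u, w}  (via <S> <E>)
FIRST(<B>) = {epsilon, q, t, u, w}  (via <G> <G> <G> q)
FIRST(<B> <G> <S> t): take FIRST of each symbol in turn, carrying on past any symbol whose FIRST contains epsilon; result {q, t, u, w}.

{q, t, u, w}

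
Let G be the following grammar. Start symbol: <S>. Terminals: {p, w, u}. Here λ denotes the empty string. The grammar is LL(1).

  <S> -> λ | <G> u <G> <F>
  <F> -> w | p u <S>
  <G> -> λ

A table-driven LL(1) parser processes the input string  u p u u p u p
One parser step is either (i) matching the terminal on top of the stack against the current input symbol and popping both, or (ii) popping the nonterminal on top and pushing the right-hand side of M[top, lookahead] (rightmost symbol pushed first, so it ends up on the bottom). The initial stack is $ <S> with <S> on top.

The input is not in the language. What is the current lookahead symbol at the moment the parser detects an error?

      Stack            Input            Action
   1  $ <S>            u p u u p u p $  expand <S> -> <G> u <G> <F>
   2  $ <F> <G> u <G>  u p u u p u p $  expand <G> -> λ
   3  $ <F> <G> u      u p u u p u p $  match u
   4  $ <F> <G>        p u u p u p $    expand <G> -> λ
   5  $ <F>            p u u p u p $    expand <F> -> p u <S>
   6  $ <S> u p        p u u p u p $    match p
   7  $ <S> u          u u p u p $      match u
   8  $ <S>            u p u p $        expand <S> -> <G> u <G> <F>
   9  $ <F> <G> u <G>  u p u p $        expand <G> -> λ
  10  $ <F> <G> u      u p u p $        match u
  11  $ <F> <G>        p u p $          expand <G> -> λ
  12  $ <F>            p u p $          expand <F> -> p u <S>
  13  $ <S> u p        p u p $          match p
  14  $ <S> u          u p $            match u
  15  $ <S>            p $              error: M[<S>, p] is empty

p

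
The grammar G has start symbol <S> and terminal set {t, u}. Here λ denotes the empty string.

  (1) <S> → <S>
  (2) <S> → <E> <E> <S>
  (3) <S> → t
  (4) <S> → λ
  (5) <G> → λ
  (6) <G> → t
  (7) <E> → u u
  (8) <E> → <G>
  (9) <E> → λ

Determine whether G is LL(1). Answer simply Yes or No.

FIRST(<S>) = {λ, t, u}
FIRST(<G>) = {λ, t}
FIRST(<E>) = {λ, t, u}
FOLLOW(<S>) = {$}
FOLLOW(<G>) = {$, t, u}
FOLLOW(<E>) = {$, t, u}
Cell M[<E>, $] receives both <E> → <G> and <E> → λ — the grammar is not LL(1).

No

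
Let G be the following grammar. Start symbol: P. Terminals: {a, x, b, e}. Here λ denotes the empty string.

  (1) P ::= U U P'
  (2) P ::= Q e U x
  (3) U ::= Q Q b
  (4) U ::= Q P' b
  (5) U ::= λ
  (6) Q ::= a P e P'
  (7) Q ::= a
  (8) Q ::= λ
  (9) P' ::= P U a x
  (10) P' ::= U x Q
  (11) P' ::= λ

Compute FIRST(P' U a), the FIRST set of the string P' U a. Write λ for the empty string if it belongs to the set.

FIRST(Q) = {λ, a}
FIRST(P) = {λ, a, b, e, x}  (via U U P', Q e U x)
FIRST(U) = {λ, a, b, e, x}  (via Q Q b, Q P' b)
FIRST(P') = {λ, a, b, e, x}  (via P U a x, U x Q)
FIRST(P' U a): take FIRST of each symbol in turn, carrying on past any symbol whose FIRST contains λ; result {a, b, e, x}.

{a, b, e, x}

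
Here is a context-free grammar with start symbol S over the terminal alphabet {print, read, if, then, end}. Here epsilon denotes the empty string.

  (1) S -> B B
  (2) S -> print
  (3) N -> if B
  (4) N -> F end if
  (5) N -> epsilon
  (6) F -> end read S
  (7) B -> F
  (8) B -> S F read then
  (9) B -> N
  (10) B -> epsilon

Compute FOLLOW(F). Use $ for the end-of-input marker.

FIRST(F) = {end}
FIRST(N) = {epsilon, end, if}  (via F end if)
FIRST(S) = {epsilon, end, if, print}  (via B B)
FIRST(B) = {epsilon, end, if, print}  (via F, S F read then, N)
FOLLOW(S) includes $ since S is the start symbol.
FOLLOW(S): in F->end read S, the suffix after S is empty, so FOLLOW(S) ⊇ FOLLOW(F) = {$, end, if, print, read}; in B->S F read then, S is followed by F read then with FIRST {end}. Thus FOLLOW(S) = {$, end, if, print, read}.
FOLLOW(N): in B->N, the suffix after N is empty, so FOLLOW(N) ⊇ FOLLOW(B) = {$, end, if, print, read}. Thus FOLLOW(N) = {$, end, if, print, read}.
FOLLOW(B): in S->B B (occurrence 1), B is followed by B with FIRST {epsilon, end, if, print}; in S->B B (occurrence 1), the suffix after B is nullable, so FOLLOW(B) ⊇ FOLLOW(S) = {$, end, if, print, read}; in S->B B (occurrence 2), the suffix after B is empty, so FOLLOW(B) ⊇ FOLLOW(S) = {$, end, if, print, read}; in N->if B, the suffix after B is empty, so FOLLOW(B) ⊇ FOLLOW(N) = {$, end, if, print, read}. Thus FOLLOW(B) = {$, end, if, print, read}.
FOLLOW(F): in N->F end if, F is followed by end if with FIRST {end}; in B->F, the suffix after F is empty, so FOLLOW(F) ⊇ FOLLOW(B) = {$, end, if, print, read}; in B->S F read then, F is followed by read then with FIRST {read}. Thus FOLLOW(F) = {$, end, if, print, read}.

{$, end, if, print, read}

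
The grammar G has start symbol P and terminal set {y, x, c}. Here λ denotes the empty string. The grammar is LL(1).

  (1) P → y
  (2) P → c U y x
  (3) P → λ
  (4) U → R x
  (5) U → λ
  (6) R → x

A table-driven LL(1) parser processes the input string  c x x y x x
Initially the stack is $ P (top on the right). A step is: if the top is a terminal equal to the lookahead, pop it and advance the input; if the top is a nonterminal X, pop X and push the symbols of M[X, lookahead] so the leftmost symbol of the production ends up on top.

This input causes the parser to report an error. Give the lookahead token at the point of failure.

x

     Stack      Input          Action
  1  $ P        c x x y x x $  expand P → c U y x
  2  $ x y U c  c x x y x x $  match c
  3  $ x y U    x x y x x $    expand U → R x
  4  $ x y x R  x x y x x $    expand R → x
  5  $ x y x x  x x y x x $    match x
  6  $ x y x    x y x x $      match x
  7  $ x y      y x x $        match y
  8  $ x        x x $          match x
  9  $          x $            error: stack empty but input remains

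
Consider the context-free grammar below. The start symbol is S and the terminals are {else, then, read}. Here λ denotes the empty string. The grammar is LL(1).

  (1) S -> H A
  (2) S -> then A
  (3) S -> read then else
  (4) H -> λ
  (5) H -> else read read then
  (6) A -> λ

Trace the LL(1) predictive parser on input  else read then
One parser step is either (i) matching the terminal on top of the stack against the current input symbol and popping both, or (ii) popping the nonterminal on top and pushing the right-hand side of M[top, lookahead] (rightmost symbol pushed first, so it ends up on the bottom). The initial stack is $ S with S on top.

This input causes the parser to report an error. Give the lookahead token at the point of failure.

then

     Stack                    Input             Action
  1  $ S                      else read then $  expand S -> H A
  2  $ A H                    else read then $  expand H -> else read read then
  3  $ A then read read else  else read then $  match else
  4  $ A then read read       read then $       match read
  5  $ A then read            then $            error: top is terminal read but lookahead is then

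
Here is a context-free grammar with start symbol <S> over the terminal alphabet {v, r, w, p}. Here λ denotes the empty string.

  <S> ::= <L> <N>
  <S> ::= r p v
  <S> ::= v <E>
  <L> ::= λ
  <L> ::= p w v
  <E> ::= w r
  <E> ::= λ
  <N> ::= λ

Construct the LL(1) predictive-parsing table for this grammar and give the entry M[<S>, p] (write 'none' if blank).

FIRST(<L>): from <L>::=λ we get {λ}; from <L>::=p w v we get {p}. So FIRST(<L>) = {λ, p}.
FIRST(<E>): from <E>::=w r we get {w}; from <E>::=λ we get {λ}. So FIRST(<E>) = {λ, w}.
FIRST(<N>): from <N>::=λ we get {λ}. So FIRST(<N>) = {λ}.
FIRST(<S>): from <S>::=<L> <N> we get {λ, p}; from <S>::=r p v we get {r}; from <S>::=v <E> we get {v}. So FIRST(<S>) = {λ, p, r, v}.
FOLLOW(<S>) includes $ since <S> is the start symbol.
FOLLOW(<S>): <S> appears on no right-hand side. Thus FOLLOW(<S>) = {$}.
For <S> ::= <L> <N>: FIRST(<L> <N>) = {λ, p}, so it goes in M[<S>, t] for t ∈ {p}; since λ ∈ FIRST, also for every t ∈ FOLLOW(<S>) = {$}.
For <S> ::= r p v: FIRST(r p v) = {r}, so it goes in M[<S>, t] for t ∈ {r}.
For <S> ::= v <E>: FIRST(v <E>) = {v}, so it goes in M[<S>, t] for t ∈ {v}.

<S> ::= <L> <N>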